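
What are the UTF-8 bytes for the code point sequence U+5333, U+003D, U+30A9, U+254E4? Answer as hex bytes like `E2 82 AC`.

E5 8C B3 3D E3 82 A9 F0 A5 93 A4

U+5333: 3-byte form → E5 8C B3.
U+003D: 1-byte form → 3D.
U+30A9: 3-byte form → E3 82 A9.
U+254E4: 4-byte form → F0 A5 93 A4.
Concatenated (11 bytes): E5 8C B3 3D E3 82 A9 F0 A5 93 A4.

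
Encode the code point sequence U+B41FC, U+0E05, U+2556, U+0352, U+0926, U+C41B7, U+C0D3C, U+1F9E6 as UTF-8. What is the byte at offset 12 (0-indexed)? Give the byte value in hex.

U+B41FC → 4-byte form F2 B4 87 BC at offsets 0–3.
U+0E05 → 3-byte form E0 B8 85 at offsets 4–6.
U+2556 → 3-byte form E2 95 96 at offsets 7–9.
U+0352 → 2-byte form CD 92 at offsets 10–11.
U+0926 → 3-byte form E0 A4 A6 at offsets 12–14.
Offset 12 falls in char 5's range; it's byte 1 of E0 A4 A6 = 0xE0.

0xE0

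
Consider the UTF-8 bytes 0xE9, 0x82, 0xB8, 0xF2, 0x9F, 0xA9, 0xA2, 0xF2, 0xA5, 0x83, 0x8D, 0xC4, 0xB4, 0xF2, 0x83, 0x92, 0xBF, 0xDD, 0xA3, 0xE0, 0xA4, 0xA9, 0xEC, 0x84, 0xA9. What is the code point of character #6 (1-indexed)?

U+0763

Offset 0: leading byte 0xE9 = 11101001 → 3-byte char #1 = E9 82 B8.
Offset 3: leading byte 0xF2 = 11110010 → 4-byte char #2 = F2 9F A9 A2.
Offset 7: leading byte 0xF2 = 11110010 → 4-byte char #3 = F2 A5 83 8D.
Offset 11: leading byte 0xC4 = 11000100 → 2-byte char #4 = C4 B4.
Offset 13: leading byte 0xF2 = 11110010 → 4-byte char #5 = F2 83 92 BF.
Offset 17: leading byte 0xDD = 11011101 → 2-byte char #6 = DD A3.
Leading byte 0xDD = 11011101 matches 110xxxxx → 2-byte sequence.
Byte 1: 0xDD = 11011101, payload 11101 (5 bits).
Byte 2: 0xA3 = 10100011 (10xxxxxx ✓), payload 100011.
Concatenate: 11101100011 = 0x763 (11 bits → U+0763).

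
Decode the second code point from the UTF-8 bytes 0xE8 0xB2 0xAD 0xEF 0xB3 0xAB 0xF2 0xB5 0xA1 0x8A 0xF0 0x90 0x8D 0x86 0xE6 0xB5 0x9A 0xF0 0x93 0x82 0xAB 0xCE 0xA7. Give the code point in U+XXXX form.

Offset 0: leading byte 0xE8 = 11101000 → 3-byte char #1 = E8 B2 AD.
Offset 3: leading byte 0xEF = 11101111 → 3-byte char #2 = EF B3 AB.
Leading byte 0xEF = 11101111 matches 1110xxxx → 3-byte sequence.
Byte 1: 0xEF = 11101111, payload 1111 (4 bits).
Byte 2: 0xB3 = 10110011 (10xxxxxx ✓), payload 110011.
Byte 3: 0xAB = 10101011 (10xxxxxx ✓), payload 101011.
Concatenate: 1111110011101011 = 0xFCEB (16 bits → U+FCEB).

U+FCEB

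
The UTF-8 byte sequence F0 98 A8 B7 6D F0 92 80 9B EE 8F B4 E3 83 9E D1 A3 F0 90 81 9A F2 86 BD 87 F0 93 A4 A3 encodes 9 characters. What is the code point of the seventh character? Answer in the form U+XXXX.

U+1005A

Offset 0: leading byte 0xF0 = 11110000 → 4-byte char #1 = F0 98 A8 B7.
Offset 4: leading byte 0x6D = 01101101 → 1-byte char #2 = 6D.
Offset 5: leading byte 0xF0 = 11110000 → 4-byte char #3 = F0 92 80 9B.
Offset 9: leading byte 0xEE = 11101110 → 3-byte char #4 = EE 8F B4.
Offset 12: leading byte 0xE3 = 11100011 → 3-byte char #5 = E3 83 9E.
Offset 15: leading byte 0xD1 = 11010001 → 2-byte char #6 = D1 A3.
Offset 17: leading byte 0xF0 = 11110000 → 4-byte char #7 = F0 90 81 9A.
Leading byte 0xF0 = 11110000 matches 11110xxx → 4-byte sequence.
Byte 1: 0xF0 = 11110000, payload 000 (3 bits).
Byte 2: 0x90 = 10010000 (10xxxxxx ✓), payload 010000.
Byte 3: 0x81 = 10000001 (10xxxxxx ✓), payload 000001.
Byte 4: 0x9A = 10011010 (10xxxxxx ✓), payload 011010.
Concatenate: 000010000000001011010 = 0x1005A (21 bits → U+1005A).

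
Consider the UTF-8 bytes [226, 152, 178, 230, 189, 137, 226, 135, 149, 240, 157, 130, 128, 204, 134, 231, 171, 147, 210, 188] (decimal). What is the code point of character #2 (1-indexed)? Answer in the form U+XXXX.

U+6F49

Offset 0: leading byte 0xE2 = 11100010 → 3-byte char #1 = E2 98 B2.
Offset 3: leading byte 0xE6 = 11100110 → 3-byte char #2 = E6 BD 89.
Leading byte 0xE6 = 11100110 matches 1110xxxx → 3-byte sequence.
Byte 1: 0xE6 = 11100110, payload 0110 (4 bits).
Byte 2: 0xBD = 10111101 (10xxxxxx ✓), payload 111101.
Byte 3: 0x89 = 10001001 (10xxxxxx ✓), payload 001001.
Concatenate: 0110111101001001 = 0x6F49 (16 bits → U+6F49).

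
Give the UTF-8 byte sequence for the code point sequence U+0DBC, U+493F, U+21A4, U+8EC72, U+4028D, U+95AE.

E0 B6 BC E4 A4 BF E2 86 A4 F2 8E B1 B2 F1 80 8A 8D E9 96 AE

U+0DBC: 3-byte form → E0 B6 BC.
U+493F: 3-byte form → E4 A4 BF.
U+21A4: 3-byte form → E2 86 A4.
U+8EC72: 4-byte form → F2 8E B1 B2.
U+4028D: 4-byte form → F1 80 8A 8D.
U+95AE: 3-byte form → E9 96 AE.
Concatenated (20 bytes): E0 B6 BC E4 A4 BF E2 86 A4 F2 8E B1 B2 F1 80 8A 8D E9 96 AE.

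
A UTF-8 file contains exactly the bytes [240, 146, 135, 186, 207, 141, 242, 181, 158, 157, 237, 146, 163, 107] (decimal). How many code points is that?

Byte at offset 0: 0xF0 = 11110000 → 4-byte char (#1). Advance 4.
Byte at offset 4: 0xCF = 11001111 → 2-byte char (#2). Advance 2.
Byte at offset 6: 0xF2 = 11110010 → 4-byte char (#3). Advance 4.
Byte at offset 10: 0xED = 11101101 → 3-byte char (#4). Advance 3.
Byte at offset 13: 0x6B = 01101011 → 1-byte char (#5). Advance 1.
Reached end at offset 14 after 5 code points.

5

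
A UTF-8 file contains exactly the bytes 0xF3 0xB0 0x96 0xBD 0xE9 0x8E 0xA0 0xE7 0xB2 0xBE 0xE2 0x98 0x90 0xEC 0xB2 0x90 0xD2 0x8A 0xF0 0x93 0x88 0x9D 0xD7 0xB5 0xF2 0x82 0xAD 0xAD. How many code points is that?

Byte at offset 0: 0xF3 = 11110011 → 4-byte char (#1). Advance 4.
Byte at offset 4: 0xE9 = 11101001 → 3-byte char (#2). Advance 3.
Byte at offset 7: 0xE7 = 11100111 → 3-byte char (#3). Advance 3.
Byte at offset 10: 0xE2 = 11100010 → 3-byte char (#4). Advance 3.
Byte at offset 13: 0xEC = 11101100 → 3-byte char (#5). Advance 3.
Byte at offset 16: 0xD2 = 11010010 → 2-byte char (#6). Advance 2.
Byte at offset 18: 0xF0 = 11110000 → 4-byte char (#7). Advance 4.
Byte at offset 22: 0xD7 = 11010111 → 2-byte char (#8). Advance 2.
Byte at offset 24: 0xF2 = 11110010 → 4-byte char (#9). Advance 4.
Reached end at offset 28 after 9 code points.

9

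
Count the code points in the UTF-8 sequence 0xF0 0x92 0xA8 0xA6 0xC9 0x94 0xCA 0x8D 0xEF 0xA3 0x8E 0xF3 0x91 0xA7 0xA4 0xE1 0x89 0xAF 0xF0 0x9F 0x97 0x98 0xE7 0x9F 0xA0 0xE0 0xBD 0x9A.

Byte at offset 0: 0xF0 = 11110000 → 4-byte char (#1). Advance 4.
Byte at offset 4: 0xC9 = 11001001 → 2-byte char (#2). Advance 2.
Byte at offset 6: 0xCA = 11001010 → 2-byte char (#3). Advance 2.
Byte at offset 8: 0xEF = 11101111 → 3-byte char (#4). Advance 3.
Byte at offset 11: 0xF3 = 11110011 → 4-byte char (#5). Advance 4.
Byte at offset 15: 0xE1 = 11100001 → 3-byte char (#6). Advance 3.
Byte at offset 18: 0xF0 = 11110000 → 4-byte char (#7). Advance 4.
Byte at offset 22: 0xE7 = 11100111 → 3-byte char (#8). Advance 3.
Byte at offset 25: 0xE0 = 11100000 → 3-byte char (#9). Advance 3.
Reached end at offset 28 after 9 code points.

9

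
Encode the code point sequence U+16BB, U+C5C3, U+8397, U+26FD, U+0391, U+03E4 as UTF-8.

U+16BB: 3-byte form → E1 9A BB.
U+C5C3: 3-byte form → EC 97 83.
U+8397: 3-byte form → E8 8E 97.
U+26FD: 3-byte form → E2 9B BD.
U+0391: 2-byte form → CE 91.
U+03E4: 2-byte form → CF A4.
Concatenated (16 bytes): E1 9A BB EC 97 83 E8 8E 97 E2 9B BD CE 91 CF A4.

E1 9A BB EC 97 83 E8 8E 97 E2 9B BD CE 91 CF A4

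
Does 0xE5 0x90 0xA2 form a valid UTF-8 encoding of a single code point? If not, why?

Leading byte 0xE5 = 11100101 → 3-byte form.
Continuation bytes 0x90=10010000, 0xA2=10100010 all match 10xxxxxx.
Decoded value 0x5422 is ≥ 0x800 (shortest form) and not a surrogate.

valid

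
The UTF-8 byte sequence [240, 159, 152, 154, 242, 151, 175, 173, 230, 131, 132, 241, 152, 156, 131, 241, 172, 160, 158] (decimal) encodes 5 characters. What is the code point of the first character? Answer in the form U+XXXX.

U+1F61A

Offset 0: leading byte 0xF0 = 11110000 → 4-byte char #1 = F0 9F 98 9A.
Leading byte 0xF0 = 11110000 matches 11110xxx → 4-byte sequence.
Byte 1: 0xF0 = 11110000, payload 000 (3 bits).
Byte 2: 0x9F = 10011111 (10xxxxxx ✓), payload 011111.
Byte 3: 0x98 = 10011000 (10xxxxxx ✓), payload 011000.
Byte 4: 0x9A = 10011010 (10xxxxxx ✓), payload 011010.
Concatenate: 000011111011000011010 = 0x1F61A (21 bits → U+1F61A).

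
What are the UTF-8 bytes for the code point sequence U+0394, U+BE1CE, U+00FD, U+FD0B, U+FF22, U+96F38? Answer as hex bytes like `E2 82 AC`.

U+0394: 2-byte form → CE 94.
U+BE1CE: 4-byte form → F2 BE 87 8E.
U+00FD: 2-byte form → C3 BD.
U+FD0B: 3-byte form → EF B4 8B.
U+FF22: 3-byte form → EF BC A2.
U+96F38: 4-byte form → F2 96 BC B8.
Concatenated (18 bytes): CE 94 F2 BE 87 8E C3 BD EF B4 8B EF BC A2 F2 96 BC B8.

CE 94 F2 BE 87 8E C3 BD EF B4 8B EF BC A2 F2 96 BC B8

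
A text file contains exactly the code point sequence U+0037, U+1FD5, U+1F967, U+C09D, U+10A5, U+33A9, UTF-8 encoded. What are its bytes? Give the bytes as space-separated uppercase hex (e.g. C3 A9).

37 E1 BF 95 F0 9F A5 A7 EC 82 9D E1 82 A5 E3 8E A9

U+0037: 1-byte form → 37.
U+1FD5: 3-byte form → E1 BF 95.
U+1F967: 4-byte form → F0 9F A5 A7.
U+C09D: 3-byte form → EC 82 9D.
U+10A5: 3-byte form → E1 82 A5.
U+33A9: 3-byte form → E3 8E A9.
Concatenated (17 bytes): 37 E1 BF 95 F0 9F A5 A7 EC 82 9D E1 82 A5 E3 8E A9.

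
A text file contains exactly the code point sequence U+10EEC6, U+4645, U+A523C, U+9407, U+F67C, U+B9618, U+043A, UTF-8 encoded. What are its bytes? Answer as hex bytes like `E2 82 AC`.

U+10EEC6: 4-byte form → F4 8E BB 86.
U+4645: 3-byte form → E4 99 85.
U+A523C: 4-byte form → F2 A5 88 BC.
U+9407: 3-byte form → E9 90 87.
U+F67C: 3-byte form → EF 99 BC.
U+B9618: 4-byte form → F2 B9 98 98.
U+043A: 2-byte form → D0 BA.
Concatenated (23 bytes): F4 8E BB 86 E4 99 85 F2 A5 88 BC E9 90 87 EF 99 BC F2 B9 98 98 D0 BA.

F4 8E BB 86 E4 99 85 F2 A5 88 BC E9 90 87 EF 99 BC F2 B9 98 98 D0 BA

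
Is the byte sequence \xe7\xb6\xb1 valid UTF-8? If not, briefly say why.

valid

Leading byte 0xE7 = 11100111 → 3-byte form.
Continuation bytes 0xB6=10110110, 0xB1=10110001 all match 10xxxxxx.
Decoded value 0x7DB1 is ≥ 0x800 (shortest form) and not a surrogate.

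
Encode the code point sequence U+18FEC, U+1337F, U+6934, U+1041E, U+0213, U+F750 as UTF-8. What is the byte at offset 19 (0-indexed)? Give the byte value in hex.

0x90

U+18FEC → 4-byte form F0 98 BF AC at offsets 0–3.
U+1337F → 4-byte form F0 93 8D BF at offsets 4–7.
U+6934 → 3-byte form E6 A4 B4 at offsets 8–10.
U+1041E → 4-byte form F0 90 90 9E at offsets 11–14.
U+0213 → 2-byte form C8 93 at offsets 15–16.
U+F750 → 3-byte form EF 9D 90 at offsets 17–19.
Offset 19 falls in char 6's range; it's byte 3 of EF 9D 90 = 0x90.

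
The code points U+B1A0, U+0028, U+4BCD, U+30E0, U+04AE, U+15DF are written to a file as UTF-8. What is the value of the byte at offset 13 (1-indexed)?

0xE1

1-indexed offset 13 is 0-indexed offset 12.
U+B1A0 → 3-byte form EB 86 A0 at offsets 0–2.
U+0028 → 1-byte form 28 at offsets 3–3.
U+4BCD → 3-byte form E4 AF 8D at offsets 4–6.
U+30E0 → 3-byte form E3 83 A0 at offsets 7–9.
U+04AE → 2-byte form D2 AE at offsets 10–11.
U+15DF → 3-byte form E1 97 9F at offsets 12–14.
Offset 12 falls in char 6's range; it's byte 1 of E1 97 9F = 0xE1.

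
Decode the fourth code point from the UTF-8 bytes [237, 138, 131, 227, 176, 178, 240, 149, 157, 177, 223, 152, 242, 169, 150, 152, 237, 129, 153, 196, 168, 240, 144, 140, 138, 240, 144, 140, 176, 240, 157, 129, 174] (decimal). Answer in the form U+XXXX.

U+07D8

Offset 0: leading byte 0xED = 11101101 → 3-byte char #1 = ED 8A 83.
Offset 3: leading byte 0xE3 = 11100011 → 3-byte char #2 = E3 B0 B2.
Offset 6: leading byte 0xF0 = 11110000 → 4-byte char #3 = F0 95 9D B1.
Offset 10: leading byte 0xDF = 11011111 → 2-byte char #4 = DF 98.
Leading byte 0xDF = 11011111 matches 110xxxxx → 2-byte sequence.
Byte 1: 0xDF = 11011111, payload 11111 (5 bits).
Byte 2: 0x98 = 10011000 (10xxxxxx ✓), payload 011000.
Concatenate: 11111011000 = 0x7D8 (11 bits → U+07D8).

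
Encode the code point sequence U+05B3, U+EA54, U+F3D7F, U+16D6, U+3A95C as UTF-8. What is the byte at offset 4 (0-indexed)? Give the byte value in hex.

0x94

U+05B3 → 2-byte form D6 B3 at offsets 0–1.
U+EA54 → 3-byte form EE A9 94 at offsets 2–4.
Offset 4 falls in char 2's range; it's byte 3 of EE A9 94 = 0x94.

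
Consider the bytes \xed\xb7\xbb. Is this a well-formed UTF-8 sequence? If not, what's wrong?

Structurally a 3-byte sequence; payload = 0xDDFB.
But 0xDDFB is in U+D800–U+DFFF, the surrogate range. Surrogates are not Unicode scalar values and are forbidden in UTF-8.

invalid (encodes a surrogate (U+D800–U+DFFF))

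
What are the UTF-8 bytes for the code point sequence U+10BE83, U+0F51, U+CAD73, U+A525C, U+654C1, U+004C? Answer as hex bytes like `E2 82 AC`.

F4 8B BA 83 E0 BD 91 F3 8A B5 B3 F2 A5 89 9C F1 A5 93 81 4C

U+10BE83: 4-byte form → F4 8B BA 83.
U+0F51: 3-byte form → E0 BD 91.
U+CAD73: 4-byte form → F3 8A B5 B3.
U+A525C: 4-byte form → F2 A5 89 9C.
U+654C1: 4-byte form → F1 A5 93 81.
U+004C: 1-byte form → 4C.
Concatenated (20 bytes): F4 8B BA 83 E0 BD 91 F3 8A B5 B3 F2 A5 89 9C F1 A5 93 81 4C.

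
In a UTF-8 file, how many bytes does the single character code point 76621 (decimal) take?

4

U+12B4D = 0x12B4D. UTF-8 uses 1 byte below 0x80, 2 below 0x800, 3 below 0x10000, 4 up to 0x10FFFF. 0x12B4D is in U+10000–U+10FFFF → 4 bytes.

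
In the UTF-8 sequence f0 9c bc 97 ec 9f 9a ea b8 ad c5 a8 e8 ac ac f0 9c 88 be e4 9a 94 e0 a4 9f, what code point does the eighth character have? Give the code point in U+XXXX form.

Offset 0: leading byte 0xF0 = 11110000 → 4-byte char #1 = F0 9C BC 97.
Offset 4: leading byte 0xEC = 11101100 → 3-byte char #2 = EC 9F 9A.
Offset 7: leading byte 0xEA = 11101010 → 3-byte char #3 = EA B8 AD.
Offset 10: leading byte 0xC5 = 11000101 → 2-byte char #4 = C5 A8.
Offset 12: leading byte 0xE8 = 11101000 → 3-byte char #5 = E8 AC AC.
Offset 15: leading byte 0xF0 = 11110000 → 4-byte char #6 = F0 9C 88 BE.
Offset 19: leading byte 0xE4 = 11100100 → 3-byte char #7 = E4 9A 94.
Offset 22: leading byte 0xE0 = 11100000 → 3-byte char #8 = E0 A4 9F.
Leading byte 0xE0 = 11100000 matches 1110xxxx → 3-byte sequence.
Byte 1: 0xE0 = 11100000, payload 0000 (4 bits).
Byte 2: 0xA4 = 10100100 (10xxxxxx ✓), payload 100100.
Byte 3: 0x9F = 10011111 (10xxxxxx ✓), payload 011111.
Concatenate: 0000100100011111 = 0x91F (16 bits → U+091F).

U+091F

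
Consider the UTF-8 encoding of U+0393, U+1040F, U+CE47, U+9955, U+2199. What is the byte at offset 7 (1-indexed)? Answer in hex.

1-indexed offset 7 is 0-indexed offset 6.
U+0393 → 2-byte form CE 93 at offsets 0–1.
U+1040F → 4-byte form F0 90 90 8F at offsets 2–5.
U+CE47 → 3-byte form EC B9 87 at offsets 6–8.
Offset 6 falls in char 3's range; it's byte 1 of EC B9 87 = 0xEC.

0xEC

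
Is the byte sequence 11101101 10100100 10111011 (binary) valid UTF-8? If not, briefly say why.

invalid (encodes a surrogate (U+D800–U+DFFF))

Structurally a 3-byte sequence; payload = 0xD93B.
But 0xD93B is in U+D800–U+DFFF, the surrogate range. Surrogates are not Unicode scalar values and are forbidden in UTF-8.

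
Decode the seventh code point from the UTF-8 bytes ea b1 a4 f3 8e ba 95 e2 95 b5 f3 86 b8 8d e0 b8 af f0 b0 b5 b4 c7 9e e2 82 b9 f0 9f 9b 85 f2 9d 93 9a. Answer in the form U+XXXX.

U+01DE

Offset 0: leading byte 0xEA = 11101010 → 3-byte char #1 = EA B1 A4.
Offset 3: leading byte 0xF3 = 11110011 → 4-byte char #2 = F3 8E BA 95.
Offset 7: leading byte 0xE2 = 11100010 → 3-byte char #3 = E2 95 B5.
Offset 10: leading byte 0xF3 = 11110011 → 4-byte char #4 = F3 86 B8 8D.
Offset 14: leading byte 0xE0 = 11100000 → 3-byte char #5 = E0 B8 AF.
Offset 17: leading byte 0xF0 = 11110000 → 4-byte char #6 = F0 B0 B5 B4.
Offset 21: leading byte 0xC7 = 11000111 → 2-byte char #7 = C7 9E.
Leading byte 0xC7 = 11000111 matches 110xxxxx → 2-byte sequence.
Byte 1: 0xC7 = 11000111, payload 00111 (5 bits).
Byte 2: 0x9E = 10011110 (10xxxxxx ✓), payload 011110.
Concatenate: 00111011110 = 0x1DE (11 bits → U+01DE).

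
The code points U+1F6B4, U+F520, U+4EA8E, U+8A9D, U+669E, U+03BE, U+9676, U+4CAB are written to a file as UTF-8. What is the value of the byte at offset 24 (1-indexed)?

0xB2

1-indexed offset 24 is 0-indexed offset 23.
U+1F6B4 → 4-byte form F0 9F 9A B4 at offsets 0–3.
U+F520 → 3-byte form EF 94 A0 at offsets 4–6.
U+4EA8E → 4-byte form F1 8E AA 8E at offsets 7–10.
U+8A9D → 3-byte form E8 AA 9D at offsets 11–13.
U+669E → 3-byte form E6 9A 9E at offsets 14–16.
U+03BE → 2-byte form CE BE at offsets 17–18.
U+9676 → 3-byte form E9 99 B6 at offsets 19–21.
U+4CAB → 3-byte form E4 B2 AB at offsets 22–24.
Offset 23 falls in char 8's range; it's byte 2 of E4 B2 AB = 0xB2.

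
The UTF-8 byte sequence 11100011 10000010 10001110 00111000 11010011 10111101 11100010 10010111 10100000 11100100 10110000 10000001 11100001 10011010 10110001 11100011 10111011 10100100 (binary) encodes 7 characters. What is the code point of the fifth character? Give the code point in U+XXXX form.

U+4C01

Offset 0: leading byte 0xE3 = 11100011 → 3-byte char #1 = E3 82 8E.
Offset 3: leading byte 0x38 = 00111000 → 1-byte char #2 = 38.
Offset 4: leading byte 0xD3 = 11010011 → 2-byte char #3 = D3 BD.
Offset 6: leading byte 0xE2 = 11100010 → 3-byte char #4 = E2 97 A0.
Offset 9: leading byte 0xE4 = 11100100 → 3-byte char #5 = E4 B0 81.
Leading byte 0xE4 = 11100100 matches 1110xxxx → 3-byte sequence.
Byte 1: 0xE4 = 11100100, payload 0100 (4 bits).
Byte 2: 0xB0 = 10110000 (10xxxxxx ✓), payload 110000.
Byte 3: 0x81 = 10000001 (10xxxxxx ✓), payload 000001.
Concatenate: 0100110000000001 = 0x4C01 (16 bits → U+4C01).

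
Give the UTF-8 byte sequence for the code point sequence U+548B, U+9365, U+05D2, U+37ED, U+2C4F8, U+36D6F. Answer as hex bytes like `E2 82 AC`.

E5 92 8B E9 8D A5 D7 92 E3 9F AD F0 AC 93 B8 F0 B6 B5 AF

U+548B: 3-byte form → E5 92 8B.
U+9365: 3-byte form → E9 8D A5.
U+05D2: 2-byte form → D7 92.
U+37ED: 3-byte form → E3 9F AD.
U+2C4F8: 4-byte form → F0 AC 93 B8.
U+36D6F: 4-byte form → F0 B6 B5 AF.
Concatenated (19 bytes): E5 92 8B E9 8D A5 D7 92 E3 9F AD F0 AC 93 B8 F0 B6 B5 AF.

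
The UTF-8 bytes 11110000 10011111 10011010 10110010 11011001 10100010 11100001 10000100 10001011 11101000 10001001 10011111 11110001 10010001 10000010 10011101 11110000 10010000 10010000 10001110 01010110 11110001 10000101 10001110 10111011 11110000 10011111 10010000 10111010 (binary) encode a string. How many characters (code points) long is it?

9

Byte at offset 0: 0xF0 = 11110000 → 4-byte char (#1). Advance 4.
Byte at offset 4: 0xD9 = 11011001 → 2-byte char (#2). Advance 2.
Byte at offset 6: 0xE1 = 11100001 → 3-byte char (#3). Advance 3.
Byte at offset 9: 0xE8 = 11101000 → 3-byte char (#4). Advance 3.
Byte at offset 12: 0xF1 = 11110001 → 4-byte char (#5). Advance 4.
Byte at offset 16: 0xF0 = 11110000 → 4-byte char (#6). Advance 4.
Byte at offset 20: 0x56 = 01010110 → 1-byte char (#7). Advance 1.
Byte at offset 21: 0xF1 = 11110001 → 4-byte char (#8). Advance 4.
Byte at offset 25: 0xF0 = 11110000 → 4-byte char (#9). Advance 4.
Reached end at offset 29 after 9 code points.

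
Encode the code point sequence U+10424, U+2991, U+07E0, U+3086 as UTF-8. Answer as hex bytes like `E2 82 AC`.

U+10424: 4-byte form → F0 90 90 A4.
U+2991: 3-byte form → E2 A6 91.
U+07E0: 2-byte form → DF A0.
U+3086: 3-byte form → E3 82 86.
Concatenated (12 bytes): F0 90 90 A4 E2 A6 91 DF A0 E3 82 86.

F0 90 90 A4 E2 A6 91 DF A0 E3 82 86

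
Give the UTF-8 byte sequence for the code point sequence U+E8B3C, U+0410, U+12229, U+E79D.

F3 A8 AC BC D0 90 F0 92 88 A9 EE 9E 9D

U+E8B3C: 4-byte form → F3 A8 AC BC.
U+0410: 2-byte form → D0 90.
U+12229: 4-byte form → F0 92 88 A9.
U+E79D: 3-byte form → EE 9E 9D.
Concatenated (13 bytes): F3 A8 AC BC D0 90 F0 92 88 A9 EE 9E 9D.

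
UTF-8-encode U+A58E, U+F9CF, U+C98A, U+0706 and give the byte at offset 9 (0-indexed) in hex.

0xDC

U+A58E → 3-byte form EA 96 8E at offsets 0–2.
U+F9CF → 3-byte form EF A7 8F at offsets 3–5.
U+C98A → 3-byte form EC A6 8A at offsets 6–8.
U+0706 → 2-byte form DC 86 at offsets 9–10.
Offset 9 falls in char 4's range; it's byte 1 of DC 86 = 0xDC.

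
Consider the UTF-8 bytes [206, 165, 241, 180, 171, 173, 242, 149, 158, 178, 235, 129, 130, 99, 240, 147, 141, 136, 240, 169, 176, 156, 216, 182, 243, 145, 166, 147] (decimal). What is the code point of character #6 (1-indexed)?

Offset 0: leading byte 0xCE = 11001110 → 2-byte char #1 = CE A5.
Offset 2: leading byte 0xF1 = 11110001 → 4-byte char #2 = F1 B4 AB AD.
Offset 6: leading byte 0xF2 = 11110010 → 4-byte char #3 = F2 95 9E B2.
Offset 10: leading byte 0xEB = 11101011 → 3-byte char #4 = EB 81 82.
Offset 13: leading byte 0x63 = 01100011 → 1-byte char #5 = 63.
Offset 14: leading byte 0xF0 = 11110000 → 4-byte char #6 = F0 93 8D 88.
Leading byte 0xF0 = 11110000 matches 11110xxx → 4-byte sequence.
Byte 1: 0xF0 = 11110000, payload 000 (3 bits).
Byte 2: 0x93 = 10010011 (10xxxxxx ✓), payload 010011.
Byte 3: 0x8D = 10001101 (10xxxxxx ✓), payload 001101.
Byte 4: 0x88 = 10001000 (10xxxxxx ✓), payload 001000.
Concatenate: 000010011001101001000 = 0x13348 (21 bits → U+13348).

U+13348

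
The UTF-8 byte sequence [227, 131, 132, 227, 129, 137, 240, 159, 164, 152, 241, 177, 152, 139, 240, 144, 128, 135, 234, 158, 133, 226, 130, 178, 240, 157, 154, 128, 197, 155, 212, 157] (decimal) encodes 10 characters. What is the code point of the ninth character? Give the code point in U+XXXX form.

Offset 0: leading byte 0xE3 = 11100011 → 3-byte char #1 = E3 83 84.
Offset 3: leading byte 0xE3 = 11100011 → 3-byte char #2 = E3 81 89.
Offset 6: leading byte 0xF0 = 11110000 → 4-byte char #3 = F0 9F A4 98.
Offset 10: leading byte 0xF1 = 11110001 → 4-byte char #4 = F1 B1 98 8B.
Offset 14: leading byte 0xF0 = 11110000 → 4-byte char #5 = F0 90 80 87.
Offset 18: leading byte 0xEA = 11101010 → 3-byte char #6 = EA 9E 85.
Offset 21: leading byte 0xE2 = 11100010 → 3-byte char #7 = E2 82 B2.
Offset 24: leading byte 0xF0 = 11110000 → 4-byte char #8 = F0 9D 9A 80.
Offset 28: leading byte 0xC5 = 11000101 → 2-byte char #9 = C5 9B.
Leading byte 0xC5 = 11000101 matches 110xxxxx → 2-byte sequence.
Byte 1: 0xC5 = 11000101, payload 00101 (5 bits).
Byte 2: 0x9B = 10011011 (10xxxxxx ✓), payload 011011.
Concatenate: 00101011011 = 0x15B (11 bits → U+015B).

U+015B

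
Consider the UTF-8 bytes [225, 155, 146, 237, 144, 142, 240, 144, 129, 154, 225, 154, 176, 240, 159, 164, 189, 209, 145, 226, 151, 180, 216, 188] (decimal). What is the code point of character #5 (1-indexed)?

Offset 0: leading byte 0xE1 = 11100001 → 3-byte char #1 = E1 9B 92.
Offset 3: leading byte 0xED = 11101101 → 3-byte char #2 = ED 90 8E.
Offset 6: leading byte 0xF0 = 11110000 → 4-byte char #3 = F0 90 81 9A.
Offset 10: leading byte 0xE1 = 11100001 → 3-byte char #4 = E1 9A B0.
Offset 13: leading byte 0xF0 = 11110000 → 4-byte char #5 = F0 9F A4 BD.
Leading byte 0xF0 = 11110000 matches 11110xxx → 4-byte sequence.
Byte 1: 0xF0 = 11110000, payload 000 (3 bits).
Byte 2: 0x9F = 10011111 (10xxxxxx ✓), payload 011111.
Byte 3: 0xA4 = 10100100 (10xxxxxx ✓), payload 100100.
Byte 4: 0xBD = 10111101 (10xxxxxx ✓), payload 111101.
Concatenate: 000011111100100111101 = 0x1F93D (21 bits → U+1F93D).

U+1F93D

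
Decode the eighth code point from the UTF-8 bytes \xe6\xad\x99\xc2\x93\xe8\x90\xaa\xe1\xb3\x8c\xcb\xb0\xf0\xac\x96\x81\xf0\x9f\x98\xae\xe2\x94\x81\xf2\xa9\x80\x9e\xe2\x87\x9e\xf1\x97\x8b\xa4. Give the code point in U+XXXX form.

Offset 0: leading byte 0xE6 = 11100110 → 3-byte char #1 = E6 AD 99.
Offset 3: leading byte 0xC2 = 11000010 → 2-byte char #2 = C2 93.
Offset 5: leading byte 0xE8 = 11101000 → 3-byte char #3 = E8 90 AA.
Offset 8: leading byte 0xE1 = 11100001 → 3-byte char #4 = E1 B3 8C.
Offset 11: leading byte 0xCB = 11001011 → 2-byte char #5 = CB B0.
Offset 13: leading byte 0xF0 = 11110000 → 4-byte char #6 = F0 AC 96 81.
Offset 17: leading byte 0xF0 = 11110000 → 4-byte char #7 = F0 9F 98 AE.
Offset 21: leading byte 0xE2 = 11100010 → 3-byte char #8 = E2 94 81.
Leading byte 0xE2 = 11100010 matches 1110xxxx → 3-byte sequence.
Byte 1: 0xE2 = 11100010, payload 0010 (4 bits).
Byte 2: 0x94 = 10010100 (10xxxxxx ✓), payload 010100.
Byte 3: 0x81 = 10000001 (10xxxxxx ✓), payload 000001.
Concatenate: 0010010100000001 = 0x2501 (16 bits → U+2501).

U+2501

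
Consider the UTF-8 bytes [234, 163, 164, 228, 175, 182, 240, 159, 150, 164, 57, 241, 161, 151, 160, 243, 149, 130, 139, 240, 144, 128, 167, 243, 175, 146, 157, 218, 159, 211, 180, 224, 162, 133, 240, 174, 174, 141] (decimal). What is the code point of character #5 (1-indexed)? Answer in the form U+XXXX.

U+615E0

Offset 0: leading byte 0xEA = 11101010 → 3-byte char #1 = EA A3 A4.
Offset 3: leading byte 0xE4 = 11100100 → 3-byte char #2 = E4 AF B6.
Offset 6: leading byte 0xF0 = 11110000 → 4-byte char #3 = F0 9F 96 A4.
Offset 10: leading byte 0x39 = 00111001 → 1-byte char #4 = 39.
Offset 11: leading byte 0xF1 = 11110001 → 4-byte char #5 = F1 A1 97 A0.
Leading byte 0xF1 = 11110001 matches 11110xxx → 4-byte sequence.
Byte 1: 0xF1 = 11110001, payload 001 (3 bits).
Byte 2: 0xA1 = 10100001 (10xxxxxx ✓), payload 100001.
Byte 3: 0x97 = 10010111 (10xxxxxx ✓), payload 010111.
Byte 4: 0xA0 = 10100000 (10xxxxxx ✓), payload 100000.
Concatenate: 001100001010111100000 = 0x615E0 (21 bits → U+615E0).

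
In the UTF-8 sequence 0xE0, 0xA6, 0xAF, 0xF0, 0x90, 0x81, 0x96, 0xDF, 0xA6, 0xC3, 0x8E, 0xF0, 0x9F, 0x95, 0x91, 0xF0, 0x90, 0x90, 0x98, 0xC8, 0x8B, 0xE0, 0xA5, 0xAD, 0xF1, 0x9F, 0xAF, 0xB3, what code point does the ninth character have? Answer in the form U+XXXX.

Offset 0: leading byte 0xE0 = 11100000 → 3-byte char #1 = E0 A6 AF.
Offset 3: leading byte 0xF0 = 11110000 → 4-byte char #2 = F0 90 81 96.
Offset 7: leading byte 0xDF = 11011111 → 2-byte char #3 = DF A6.
Offset 9: leading byte 0xC3 = 11000011 → 2-byte char #4 = C3 8E.
Offset 11: leading byte 0xF0 = 11110000 → 4-byte char #5 = F0 9F 95 91.
Offset 15: leading byte 0xF0 = 11110000 → 4-byte char #6 = F0 90 90 98.
Offset 19: leading byte 0xC8 = 11001000 → 2-byte char #7 = C8 8B.
Offset 21: leading byte 0xE0 = 11100000 → 3-byte char #8 = E0 A5 AD.
Offset 24: leading byte 0xF1 = 11110001 → 4-byte char #9 = F1 9F AF B3.
Leading byte 0xF1 = 11110001 matches 11110xxx → 4-byte sequence.
Byte 1: 0xF1 = 11110001, payload 001 (3 bits).
Byte 2: 0x9F = 10011111 (10xxxxxx ✓), payload 011111.
Byte 3: 0xAF = 10101111 (10xxxxxx ✓), payload 101111.
Byte 4: 0xB3 = 10110011 (10xxxxxx ✓), payload 110011.
Concatenate: 001011111101111110011 = 0x5FBF3 (21 bits → U+5FBF3).

U+5FBF3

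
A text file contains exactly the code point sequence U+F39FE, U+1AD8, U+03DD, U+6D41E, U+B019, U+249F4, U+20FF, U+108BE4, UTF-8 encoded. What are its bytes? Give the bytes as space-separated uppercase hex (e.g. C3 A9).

U+F39FE: 4-byte form → F3 B3 A7 BE.
U+1AD8: 3-byte form → E1 AB 98.
U+03DD: 2-byte form → CF 9D.
U+6D41E: 4-byte form → F1 AD 90 9E.
U+B019: 3-byte form → EB 80 99.
U+249F4: 4-byte form → F0 A4 A7 B4.
U+20FF: 3-byte form → E2 83 BF.
U+108BE4: 4-byte form → F4 88 AF A4.
Concatenated (27 bytes): F3 B3 A7 BE E1 AB 98 CF 9D F1 AD 90 9E EB 80 99 F0 A4 A7 B4 E2 83 BF F4 88 AF A4.

F3 B3 A7 BE E1 AB 98 CF 9D F1 AD 90 9E EB 80 99 F0 A4 A7 B4 E2 83 BF F4 88 AF A4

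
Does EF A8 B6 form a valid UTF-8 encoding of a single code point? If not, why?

Leading byte 0xEF = 11101111 → 3-byte form.
Continuation bytes 0xA8=10101000, 0xB6=10110110 all match 10xxxxxx.
Decoded value 0xFA36 is ≥ 0x800 (shortest form) and not a surrogate.

valid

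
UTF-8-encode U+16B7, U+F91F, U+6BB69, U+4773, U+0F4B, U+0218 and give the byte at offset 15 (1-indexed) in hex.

1-indexed offset 15 is 0-indexed offset 14.
U+16B7 → 3-byte form E1 9A B7 at offsets 0–2.
U+F91F → 3-byte form EF A4 9F at offsets 3–5.
U+6BB69 → 4-byte form F1 AB AD A9 at offsets 6–9.
U+4773 → 3-byte form E4 9D B3 at offsets 10–12.
U+0F4B → 3-byte form E0 BD 8B at offsets 13–15.
Offset 14 falls in char 5's range; it's byte 2 of E0 BD 8B = 0xBD.

0xBD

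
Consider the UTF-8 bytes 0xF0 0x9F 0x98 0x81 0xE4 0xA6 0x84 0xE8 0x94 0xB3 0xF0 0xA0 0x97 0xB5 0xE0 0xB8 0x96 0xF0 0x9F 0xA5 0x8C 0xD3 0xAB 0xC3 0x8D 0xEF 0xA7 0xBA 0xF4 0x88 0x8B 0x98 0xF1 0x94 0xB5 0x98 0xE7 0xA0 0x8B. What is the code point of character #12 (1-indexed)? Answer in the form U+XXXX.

Offset 0: leading byte 0xF0 = 11110000 → 4-byte char #1 = F0 9F 98 81.
Offset 4: leading byte 0xE4 = 11100100 → 3-byte char #2 = E4 A6 84.
Offset 7: leading byte 0xE8 = 11101000 → 3-byte char #3 = E8 94 B3.
Offset 10: leading byte 0xF0 = 11110000 → 4-byte char #4 = F0 A0 97 B5.
Offset 14: leading byte 0xE0 = 11100000 → 3-byte char #5 = E0 B8 96.
Offset 17: leading byte 0xF0 = 11110000 → 4-byte char #6 = F0 9F A5 8C.
Offset 21: leading byte 0xD3 = 11010011 → 2-byte char #7 = D3 AB.
Offset 23: leading byte 0xC3 = 11000011 → 2-byte char #8 = C3 8D.
Offset 25: leading byte 0xEF = 11101111 → 3-byte char #9 = EF A7 BA.
Offset 28: leading byte 0xF4 = 11110100 → 4-byte char #10 = F4 88 8B 98.
Offset 32: leading byte 0xF1 = 11110001 → 4-byte char #11 = F1 94 B5 98.
Offset 36: leading byte 0xE7 = 11100111 → 3-byte char #12 = E7 A0 8B.
Leading byte 0xE7 = 11100111 matches 1110xxxx → 3-byte sequence.
Byte 1: 0xE7 = 11100111, payload 0111 (4 bits).
Byte 2: 0xA0 = 10100000 (10xxxxxx ✓), payload 100000.
Byte 3: 0x8B = 10001011 (10xxxxxx ✓), payload 001011.
Concatenate: 0111100000001011 = 0x780B (16 bits → U+780B).

U+780B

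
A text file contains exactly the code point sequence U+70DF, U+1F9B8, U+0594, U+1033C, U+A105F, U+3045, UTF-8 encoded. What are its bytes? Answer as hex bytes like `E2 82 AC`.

E7 83 9F F0 9F A6 B8 D6 94 F0 90 8C BC F2 A1 81 9F E3 81 85

U+70DF: 3-byte form → E7 83 9F.
U+1F9B8: 4-byte form → F0 9F A6 B8.
U+0594: 2-byte form → D6 94.
U+1033C: 4-byte form → F0 90 8C BC.
U+A105F: 4-byte form → F2 A1 81 9F.
U+3045: 3-byte form → E3 81 85.
Concatenated (20 bytes): E7 83 9F F0 9F A6 B8 D6 94 F0 90 8C BC F2 A1 81 9F E3 81 85.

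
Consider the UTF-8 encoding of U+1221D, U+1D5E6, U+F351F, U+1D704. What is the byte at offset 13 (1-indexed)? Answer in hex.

0xF0

1-indexed offset 13 is 0-indexed offset 12.
U+1221D → 4-byte form F0 92 88 9D at offsets 0–3.
U+1D5E6 → 4-byte form F0 9D 97 A6 at offsets 4–7.
U+F351F → 4-byte form F3 B3 94 9F at offsets 8–11.
U+1D704 → 4-byte form F0 9D 9C 84 at offsets 12–15.
Offset 12 falls in char 4's range; it's byte 1 of F0 9D 9C 84 = 0xF0.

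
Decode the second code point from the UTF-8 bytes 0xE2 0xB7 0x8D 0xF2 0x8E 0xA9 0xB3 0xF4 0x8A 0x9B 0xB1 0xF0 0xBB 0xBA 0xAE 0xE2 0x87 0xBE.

U+8EA73

Offset 0: leading byte 0xE2 = 11100010 → 3-byte char #1 = E2 B7 8D.
Offset 3: leading byte 0xF2 = 11110010 → 4-byte char #2 = F2 8E A9 B3.
Leading byte 0xF2 = 11110010 matches 11110xxx → 4-byte sequence.
Byte 1: 0xF2 = 11110010, payload 010 (3 bits).
Byte 2: 0x8E = 10001110 (10xxxxxx ✓), payload 001110.
Byte 3: 0xA9 = 10101001 (10xxxxxx ✓), payload 101001.
Byte 4: 0xB3 = 10110011 (10xxxxxx ✓), payload 110011.
Concatenate: 010001110101001110011 = 0x8EA73 (21 bits → U+8EA73).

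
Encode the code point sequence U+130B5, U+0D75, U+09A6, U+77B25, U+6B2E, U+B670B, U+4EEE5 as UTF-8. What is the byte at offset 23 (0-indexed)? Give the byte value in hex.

U+130B5 → 4-byte form F0 93 82 B5 at offsets 0–3.
U+0D75 → 3-byte form E0 B5 B5 at offsets 4–6.
U+09A6 → 3-byte form E0 A6 A6 at offsets 7–9.
U+77B25 → 4-byte form F1 B7 AC A5 at offsets 10–13.
U+6B2E → 3-byte form E6 AC AE at offsets 14–16.
U+B670B → 4-byte form F2 B6 9C 8B at offsets 17–20.
U+4EEE5 → 4-byte form F1 8E BB A5 at offsets 21–24.
Offset 23 falls in char 7's range; it's byte 3 of F1 8E BB A5 = 0xBB.

0xBB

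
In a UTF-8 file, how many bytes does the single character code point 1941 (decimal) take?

U+0795 = 0x795. UTF-8 uses 1 byte below 0x80, 2 below 0x800, 3 below 0x10000, 4 up to 0x10FFFF. 0x795 is in U+0080–U+07FF → 2 bytes.

2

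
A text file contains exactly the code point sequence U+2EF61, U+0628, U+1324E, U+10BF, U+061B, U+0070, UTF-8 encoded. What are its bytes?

F0 AE BD A1 D8 A8 F0 93 89 8E E1 82 BF D8 9B 70

U+2EF61: 4-byte form → F0 AE BD A1.
U+0628: 2-byte form → D8 A8.
U+1324E: 4-byte form → F0 93 89 8E.
U+10BF: 3-byte form → E1 82 BF.
U+061B: 2-byte form → D8 9B.
U+0070: 1-byte form → 70.
Concatenated (16 bytes): F0 AE BD A1 D8 A8 F0 93 89 8E E1 82 BF D8 9B 70.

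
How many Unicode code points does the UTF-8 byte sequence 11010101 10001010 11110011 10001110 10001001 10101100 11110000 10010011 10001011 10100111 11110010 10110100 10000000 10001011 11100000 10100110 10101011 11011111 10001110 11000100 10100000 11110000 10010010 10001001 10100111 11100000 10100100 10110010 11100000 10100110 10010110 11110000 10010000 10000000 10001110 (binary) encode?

11

Byte at offset 0: 0xD5 = 11010101 → 2-byte char (#1). Advance 2.
Byte at offset 2: 0xF3 = 11110011 → 4-byte char (#2). Advance 4.
Byte at offset 6: 0xF0 = 11110000 → 4-byte char (#3). Advance 4.
Byte at offset 10: 0xF2 = 11110010 → 4-byte char (#4). Advance 4.
Byte at offset 14: 0xE0 = 11100000 → 3-byte char (#5). Advance 3.
Byte at offset 17: 0xDF = 11011111 → 2-byte char (#6). Advance 2.
Byte at offset 19: 0xC4 = 11000100 → 2-byte char (#7). Advance 2.
Byte at offset 21: 0xF0 = 11110000 → 4-byte char (#8). Advance 4.
Byte at offset 25: 0xE0 = 11100000 → 3-byte char (#9). Advance 3.
Byte at offset 28: 0xE0 = 11100000 → 3-byte char (#10). Advance 3.
Byte at offset 31: 0xF0 = 11110000 → 4-byte char (#11). Advance 4.
Reached end at offset 35 after 11 code points.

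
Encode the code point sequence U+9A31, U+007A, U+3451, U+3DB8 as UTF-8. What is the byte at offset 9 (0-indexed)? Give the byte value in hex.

U+9A31 → 3-byte form E9 A8 B1 at offsets 0–2.
U+007A → 1-byte form 7A at offsets 3–3.
U+3451 → 3-byte form E3 91 91 at offsets 4–6.
U+3DB8 → 3-byte form E3 B6 B8 at offsets 7–9.
Offset 9 falls in char 4's range; it's byte 3 of E3 B6 B8 = 0xB8.

0xB8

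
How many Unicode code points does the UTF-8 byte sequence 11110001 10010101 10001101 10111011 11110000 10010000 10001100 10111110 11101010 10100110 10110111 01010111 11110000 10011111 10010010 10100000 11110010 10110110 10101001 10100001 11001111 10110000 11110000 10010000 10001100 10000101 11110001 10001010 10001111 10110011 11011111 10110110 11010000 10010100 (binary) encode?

11

Byte at offset 0: 0xF1 = 11110001 → 4-byte char (#1). Advance 4.
Byte at offset 4: 0xF0 = 11110000 → 4-byte char (#2). Advance 4.
Byte at offset 8: 0xEA = 11101010 → 3-byte char (#3). Advance 3.
Byte at offset 11: 0x57 = 01010111 → 1-byte char (#4). Advance 1.
Byte at offset 12: 0xF0 = 11110000 → 4-byte char (#5). Advance 4.
Byte at offset 16: 0xF2 = 11110010 → 4-byte char (#6). Advance 4.
Byte at offset 20: 0xCF = 11001111 → 2-byte char (#7). Advance 2.
Byte at offset 22: 0xF0 = 11110000 → 4-byte char (#8). Advance 4.
Byte at offset 26: 0xF1 = 11110001 → 4-byte char (#9). Advance 4.
Byte at offset 30: 0xDF = 11011111 → 2-byte char (#10). Advance 2.
Byte at offset 32: 0xD0 = 11010000 → 2-byte char (#11). Advance 2.
Reached end at offset 34 after 11 code points.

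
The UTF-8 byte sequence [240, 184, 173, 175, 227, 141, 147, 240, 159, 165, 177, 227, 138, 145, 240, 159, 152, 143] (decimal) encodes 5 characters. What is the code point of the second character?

U+3353

Offset 0: leading byte 0xF0 = 11110000 → 4-byte char #1 = F0 B8 AD AF.
Offset 4: leading byte 0xE3 = 11100011 → 3-byte char #2 = E3 8D 93.
Leading byte 0xE3 = 11100011 matches 1110xxxx → 3-byte sequence.
Byte 1: 0xE3 = 11100011, payload 0011 (4 bits).
Byte 2: 0x8D = 10001101 (10xxxxxx ✓), payload 001101.
Byte 3: 0x93 = 10010011 (10xxxxxx ✓), payload 010011.
Concatenate: 0011001101010011 = 0x3353 (16 bits → U+3353).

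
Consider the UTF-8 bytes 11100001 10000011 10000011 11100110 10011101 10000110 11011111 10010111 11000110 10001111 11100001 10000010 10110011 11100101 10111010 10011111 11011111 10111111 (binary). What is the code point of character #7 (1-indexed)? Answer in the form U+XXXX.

U+07FF

Offset 0: leading byte 0xE1 = 11100001 → 3-byte char #1 = E1 83 83.
Offset 3: leading byte 0xE6 = 11100110 → 3-byte char #2 = E6 9D 86.
Offset 6: leading byte 0xDF = 11011111 → 2-byte char #3 = DF 97.
Offset 8: leading byte 0xC6 = 11000110 → 2-byte char #4 = C6 8F.
Offset 10: leading byte 0xE1 = 11100001 → 3-byte char #5 = E1 82 B3.
Offset 13: leading byte 0xE5 = 11100101 → 3-byte char #6 = E5 BA 9F.
Offset 16: leading byte 0xDF = 11011111 → 2-byte char #7 = DF BF.
Leading byte 0xDF = 11011111 matches 110xxxxx → 2-byte sequence.
Byte 1: 0xDF = 11011111, payload 11111 (5 bits).
Byte 2: 0xBF = 10111111 (10xxxxxx ✓), payload 111111.
Concatenate: 11111111111 = 0x7FF (11 bits → U+07FF).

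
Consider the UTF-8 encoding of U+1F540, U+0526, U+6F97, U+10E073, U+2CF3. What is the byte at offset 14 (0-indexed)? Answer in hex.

U+1F540 → 4-byte form F0 9F 95 80 at offsets 0–3.
U+0526 → 2-byte form D4 A6 at offsets 4–5.
U+6F97 → 3-byte form E6 BE 97 at offsets 6–8.
U+10E073 → 4-byte form F4 8E 81 B3 at offsets 9–12.
U+2CF3 → 3-byte form E2 B3 B3 at offsets 13–15.
Offset 14 falls in char 5's range; it's byte 2 of E2 B3 B3 = 0xB3.

0xB3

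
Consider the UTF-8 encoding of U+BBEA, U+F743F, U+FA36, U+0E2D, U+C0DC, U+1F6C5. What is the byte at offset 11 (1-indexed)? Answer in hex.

1-indexed offset 11 is 0-indexed offset 10.
U+BBEA → 3-byte form EB AF AA at offsets 0–2.
U+F743F → 4-byte form F3 B7 90 BF at offsets 3–6.
U+FA36 → 3-byte form EF A8 B6 at offsets 7–9.
U+0E2D → 3-byte form E0 B8 AD at offsets 10–12.
Offset 10 falls in char 4's range; it's byte 1 of E0 B8 AD = 0xE0.

0xE0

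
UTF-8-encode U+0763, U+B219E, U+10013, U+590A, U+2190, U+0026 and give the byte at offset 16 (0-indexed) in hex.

0x26

U+0763 → 2-byte form DD A3 at offsets 0–1.
U+B219E → 4-byte form F2 B2 86 9E at offsets 2–5.
U+10013 → 4-byte form F0 90 80 93 at offsets 6–9.
U+590A → 3-byte form E5 A4 8A at offsets 10–12.
U+2190 → 3-byte form E2 86 90 at offsets 13–15.
U+0026 → 1-byte form 26 at offsets 16–16.
Offset 16 falls in char 6's range; it's byte 1 of 26 = 0x26.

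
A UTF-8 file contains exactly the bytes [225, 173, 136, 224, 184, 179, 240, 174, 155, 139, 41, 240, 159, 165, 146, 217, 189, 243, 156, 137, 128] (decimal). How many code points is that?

7

Byte at offset 0: 0xE1 = 11100001 → 3-byte char (#1). Advance 3.
Byte at offset 3: 0xE0 = 11100000 → 3-byte char (#2). Advance 3.
Byte at offset 6: 0xF0 = 11110000 → 4-byte char (#3). Advance 4.
Byte at offset 10: 0x29 = 00101001 → 1-byte char (#4). Advance 1.
Byte at offset 11: 0xF0 = 11110000 → 4-byte char (#5). Advance 4.
Byte at offset 15: 0xD9 = 11011001 → 2-byte char (#6). Advance 2.
Byte at offset 17: 0xF3 = 11110011 → 4-byte char (#7). Advance 4.
Reached end at offset 21 after 7 code points.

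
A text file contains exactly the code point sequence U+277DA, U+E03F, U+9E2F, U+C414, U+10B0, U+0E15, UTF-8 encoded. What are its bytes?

F0 A7 9F 9A EE 80 BF E9 B8 AF EC 90 94 E1 82 B0 E0 B8 95

U+277DA: 4-byte form → F0 A7 9F 9A.
U+E03F: 3-byte form → EE 80 BF.
U+9E2F: 3-byte form → E9 B8 AF.
U+C414: 3-byte form → EC 90 94.
U+10B0: 3-byte form → E1 82 B0.
U+0E15: 3-byte form → E0 B8 95.
Concatenated (19 bytes): F0 A7 9F 9A EE 80 BF E9 B8 AF EC 90 94 E1 82 B0 E0 B8 95.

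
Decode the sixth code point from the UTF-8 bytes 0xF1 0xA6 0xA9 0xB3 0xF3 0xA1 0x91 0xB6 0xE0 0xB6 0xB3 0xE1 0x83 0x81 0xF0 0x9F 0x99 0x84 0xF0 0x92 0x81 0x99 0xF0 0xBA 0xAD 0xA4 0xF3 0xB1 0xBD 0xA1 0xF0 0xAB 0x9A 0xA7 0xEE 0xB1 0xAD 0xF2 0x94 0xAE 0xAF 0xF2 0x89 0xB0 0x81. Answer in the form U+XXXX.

U+12059

Offset 0: leading byte 0xF1 = 11110001 → 4-byte char #1 = F1 A6 A9 B3.
Offset 4: leading byte 0xF3 = 11110011 → 4-byte char #2 = F3 A1 91 B6.
Offset 8: leading byte 0xE0 = 11100000 → 3-byte char #3 = E0 B6 B3.
Offset 11: leading byte 0xE1 = 11100001 → 3-byte char #4 = E1 83 81.
Offset 14: leading byte 0xF0 = 11110000 → 4-byte char #5 = F0 9F 99 84.
Offset 18: leading byte 0xF0 = 11110000 → 4-byte char #6 = F0 92 81 99.
Leading byte 0xF0 = 11110000 matches 11110xxx → 4-byte sequence.
Byte 1: 0xF0 = 11110000, payload 000 (3 bits).
Byte 2: 0x92 = 10010010 (10xxxxxx ✓), payload 010010.
Byte 3: 0x81 = 10000001 (10xxxxxx ✓), payload 000001.
Byte 4: 0x99 = 10011001 (10xxxxxx ✓), payload 011001.
Concatenate: 000010010000001011001 = 0x12059 (21 bits → U+12059).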